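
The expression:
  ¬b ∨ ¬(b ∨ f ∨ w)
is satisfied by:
  {b: False}


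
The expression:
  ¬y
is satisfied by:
  {y: False}


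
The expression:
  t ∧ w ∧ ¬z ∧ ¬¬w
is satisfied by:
  {t: True, w: True, z: False}


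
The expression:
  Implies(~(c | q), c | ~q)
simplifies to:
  True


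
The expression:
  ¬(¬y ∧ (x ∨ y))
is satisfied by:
  {y: True, x: False}
  {x: False, y: False}
  {x: True, y: True}


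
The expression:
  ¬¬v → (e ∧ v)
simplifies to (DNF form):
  e ∨ ¬v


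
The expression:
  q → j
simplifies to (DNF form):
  j ∨ ¬q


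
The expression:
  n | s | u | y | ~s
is always true.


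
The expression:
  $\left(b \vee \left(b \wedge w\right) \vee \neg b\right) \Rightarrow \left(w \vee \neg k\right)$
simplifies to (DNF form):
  $w \vee \neg k$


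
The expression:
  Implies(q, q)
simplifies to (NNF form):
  True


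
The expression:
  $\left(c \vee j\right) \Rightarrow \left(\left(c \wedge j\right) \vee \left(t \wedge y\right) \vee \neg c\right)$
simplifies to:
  $j \vee \left(t \wedge y\right) \vee \neg c$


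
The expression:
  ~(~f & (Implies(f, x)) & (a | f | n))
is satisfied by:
  {f: True, a: False, n: False}
  {n: True, f: True, a: False}
  {f: True, a: True, n: False}
  {n: True, f: True, a: True}
  {n: False, a: False, f: False}


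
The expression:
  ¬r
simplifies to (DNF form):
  ¬r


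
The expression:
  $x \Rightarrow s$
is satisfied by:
  {s: True, x: False}
  {x: False, s: False}
  {x: True, s: True}


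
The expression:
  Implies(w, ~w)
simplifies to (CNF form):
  ~w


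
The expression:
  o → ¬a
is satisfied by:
  {o: False, a: False}
  {a: True, o: False}
  {o: True, a: False}


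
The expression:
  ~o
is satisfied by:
  {o: False}


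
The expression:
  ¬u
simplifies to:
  ¬u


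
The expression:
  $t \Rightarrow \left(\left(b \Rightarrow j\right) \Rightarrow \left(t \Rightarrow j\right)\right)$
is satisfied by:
  {b: True, j: True, t: False}
  {b: True, j: False, t: False}
  {j: True, b: False, t: False}
  {b: False, j: False, t: False}
  {b: True, t: True, j: True}
  {b: True, t: True, j: False}
  {t: True, j: True, b: False}


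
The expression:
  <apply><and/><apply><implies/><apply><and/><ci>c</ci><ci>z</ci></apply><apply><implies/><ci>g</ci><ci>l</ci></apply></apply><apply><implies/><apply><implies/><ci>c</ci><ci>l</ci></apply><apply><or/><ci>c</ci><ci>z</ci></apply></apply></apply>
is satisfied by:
  {z: True, l: True, c: False, g: False}
  {z: True, c: False, l: False, g: False}
  {z: True, g: True, l: True, c: False}
  {z: True, g: True, c: False, l: False}
  {z: True, l: True, c: True, g: False}
  {z: True, c: True, l: False, g: False}
  {z: True, g: True, c: True, l: True}
  {l: True, c: True, g: False, z: False}
  {c: True, g: False, l: False, z: False}
  {l: True, g: True, c: True, z: False}
  {g: True, c: True, l: False, z: False}


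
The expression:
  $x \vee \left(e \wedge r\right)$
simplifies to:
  $x \vee \left(e \wedge r\right)$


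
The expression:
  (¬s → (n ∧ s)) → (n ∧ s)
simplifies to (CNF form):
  n ∨ ¬s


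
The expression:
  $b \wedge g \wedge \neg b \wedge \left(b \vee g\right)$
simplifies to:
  $\text{False}$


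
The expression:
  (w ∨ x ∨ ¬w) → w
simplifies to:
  w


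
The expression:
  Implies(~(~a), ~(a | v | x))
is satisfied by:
  {a: False}


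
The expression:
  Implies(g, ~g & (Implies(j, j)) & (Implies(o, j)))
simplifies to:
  ~g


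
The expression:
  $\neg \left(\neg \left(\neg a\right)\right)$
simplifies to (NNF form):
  $\neg a$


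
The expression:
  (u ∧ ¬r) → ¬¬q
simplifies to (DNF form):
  q ∨ r ∨ ¬u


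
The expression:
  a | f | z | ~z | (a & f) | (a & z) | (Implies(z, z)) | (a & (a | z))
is always true.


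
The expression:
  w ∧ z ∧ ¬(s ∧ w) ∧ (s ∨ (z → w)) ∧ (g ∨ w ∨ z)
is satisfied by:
  {z: True, w: True, s: False}


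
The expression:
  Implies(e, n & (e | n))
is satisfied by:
  {n: True, e: False}
  {e: False, n: False}
  {e: True, n: True}


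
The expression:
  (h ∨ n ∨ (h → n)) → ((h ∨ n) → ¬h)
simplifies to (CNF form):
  ¬h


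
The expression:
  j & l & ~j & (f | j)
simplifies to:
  False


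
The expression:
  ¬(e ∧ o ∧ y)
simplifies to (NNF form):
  ¬e ∨ ¬o ∨ ¬y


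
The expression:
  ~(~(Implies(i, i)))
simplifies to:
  True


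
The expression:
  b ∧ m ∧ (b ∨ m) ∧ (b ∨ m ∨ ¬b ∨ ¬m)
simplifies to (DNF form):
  b ∧ m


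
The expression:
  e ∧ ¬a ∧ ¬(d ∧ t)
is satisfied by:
  {e: True, t: False, d: False, a: False}
  {e: True, d: True, t: False, a: False}
  {e: True, t: True, d: False, a: False}


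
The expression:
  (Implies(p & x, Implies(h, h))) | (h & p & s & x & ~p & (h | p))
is always true.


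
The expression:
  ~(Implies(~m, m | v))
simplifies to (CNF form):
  ~m & ~v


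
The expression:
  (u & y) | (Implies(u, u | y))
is always true.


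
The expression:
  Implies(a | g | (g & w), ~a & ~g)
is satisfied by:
  {g: False, a: False}


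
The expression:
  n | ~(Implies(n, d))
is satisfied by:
  {n: True}


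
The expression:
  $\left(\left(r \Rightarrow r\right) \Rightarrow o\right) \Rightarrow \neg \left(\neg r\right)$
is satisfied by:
  {r: True, o: False}
  {o: False, r: False}
  {o: True, r: True}


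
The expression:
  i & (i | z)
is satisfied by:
  {i: True}


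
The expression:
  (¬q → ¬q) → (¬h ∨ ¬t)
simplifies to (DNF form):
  ¬h ∨ ¬t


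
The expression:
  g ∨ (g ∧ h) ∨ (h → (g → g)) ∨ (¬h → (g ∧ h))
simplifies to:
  True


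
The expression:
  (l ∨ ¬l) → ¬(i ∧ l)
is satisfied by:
  {l: False, i: False}
  {i: True, l: False}
  {l: True, i: False}


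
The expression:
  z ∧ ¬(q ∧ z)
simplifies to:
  z ∧ ¬q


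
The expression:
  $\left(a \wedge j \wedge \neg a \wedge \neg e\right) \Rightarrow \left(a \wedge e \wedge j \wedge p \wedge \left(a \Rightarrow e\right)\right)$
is always true.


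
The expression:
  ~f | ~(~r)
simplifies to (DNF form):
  r | ~f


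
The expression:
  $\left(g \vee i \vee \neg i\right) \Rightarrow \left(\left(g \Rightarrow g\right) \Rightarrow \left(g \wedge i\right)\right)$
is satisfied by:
  {i: True, g: True}


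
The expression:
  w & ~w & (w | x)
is never true.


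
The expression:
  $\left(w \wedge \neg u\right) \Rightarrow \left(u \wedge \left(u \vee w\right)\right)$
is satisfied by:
  {u: True, w: False}
  {w: False, u: False}
  {w: True, u: True}


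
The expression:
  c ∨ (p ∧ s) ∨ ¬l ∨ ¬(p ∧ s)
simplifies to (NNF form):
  True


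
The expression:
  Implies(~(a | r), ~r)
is always true.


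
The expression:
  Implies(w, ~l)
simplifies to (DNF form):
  ~l | ~w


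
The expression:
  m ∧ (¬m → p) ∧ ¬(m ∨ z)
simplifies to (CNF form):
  False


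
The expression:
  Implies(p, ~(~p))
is always true.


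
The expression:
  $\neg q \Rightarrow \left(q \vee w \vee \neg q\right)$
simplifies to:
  $\text{True}$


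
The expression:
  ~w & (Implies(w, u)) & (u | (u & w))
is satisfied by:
  {u: True, w: False}


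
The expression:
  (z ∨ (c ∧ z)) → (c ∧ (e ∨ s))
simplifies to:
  (c ∧ e) ∨ (c ∧ s) ∨ ¬z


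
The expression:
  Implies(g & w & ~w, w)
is always true.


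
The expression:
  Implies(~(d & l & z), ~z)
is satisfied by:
  {l: True, d: True, z: False}
  {l: True, d: False, z: False}
  {d: True, l: False, z: False}
  {l: False, d: False, z: False}
  {z: True, l: True, d: True}


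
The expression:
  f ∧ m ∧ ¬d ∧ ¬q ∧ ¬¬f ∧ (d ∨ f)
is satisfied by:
  {m: True, f: True, q: False, d: False}


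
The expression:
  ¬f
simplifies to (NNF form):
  ¬f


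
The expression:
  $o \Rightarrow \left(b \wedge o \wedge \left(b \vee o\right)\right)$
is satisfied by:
  {b: True, o: False}
  {o: False, b: False}
  {o: True, b: True}


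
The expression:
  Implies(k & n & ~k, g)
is always true.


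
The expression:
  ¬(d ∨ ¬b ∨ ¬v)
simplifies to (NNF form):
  b ∧ v ∧ ¬d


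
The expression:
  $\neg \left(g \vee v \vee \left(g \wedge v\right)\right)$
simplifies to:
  $\neg g \wedge \neg v$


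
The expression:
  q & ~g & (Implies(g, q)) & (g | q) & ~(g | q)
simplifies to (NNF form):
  False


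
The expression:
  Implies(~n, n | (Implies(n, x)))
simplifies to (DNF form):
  True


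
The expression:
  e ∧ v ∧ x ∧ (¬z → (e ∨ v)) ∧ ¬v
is never true.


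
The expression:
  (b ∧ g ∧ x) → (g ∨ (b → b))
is always true.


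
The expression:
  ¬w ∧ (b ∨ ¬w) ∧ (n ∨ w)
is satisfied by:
  {n: True, w: False}


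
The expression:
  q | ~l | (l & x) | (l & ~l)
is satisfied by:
  {x: True, q: True, l: False}
  {x: True, l: False, q: False}
  {q: True, l: False, x: False}
  {q: False, l: False, x: False}
  {x: True, q: True, l: True}
  {x: True, l: True, q: False}
  {q: True, l: True, x: False}


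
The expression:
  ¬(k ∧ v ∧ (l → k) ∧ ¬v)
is always true.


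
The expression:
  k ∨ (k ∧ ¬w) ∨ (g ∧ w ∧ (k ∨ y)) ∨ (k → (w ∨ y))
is always true.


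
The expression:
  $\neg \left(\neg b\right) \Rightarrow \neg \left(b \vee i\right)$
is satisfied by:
  {b: False}


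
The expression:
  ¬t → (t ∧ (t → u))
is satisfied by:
  {t: True}


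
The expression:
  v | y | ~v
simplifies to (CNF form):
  True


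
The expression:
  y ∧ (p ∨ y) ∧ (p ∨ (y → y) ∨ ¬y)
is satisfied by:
  {y: True}


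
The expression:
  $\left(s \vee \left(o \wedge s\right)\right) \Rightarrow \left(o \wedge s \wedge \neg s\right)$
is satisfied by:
  {s: False}


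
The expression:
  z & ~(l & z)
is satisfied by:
  {z: True, l: False}


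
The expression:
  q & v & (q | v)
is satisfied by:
  {q: True, v: True}


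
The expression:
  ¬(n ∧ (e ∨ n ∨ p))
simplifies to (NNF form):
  ¬n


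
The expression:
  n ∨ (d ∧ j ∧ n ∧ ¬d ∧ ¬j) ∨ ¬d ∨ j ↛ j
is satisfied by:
  {n: True, d: False}
  {d: False, n: False}
  {d: True, n: True}


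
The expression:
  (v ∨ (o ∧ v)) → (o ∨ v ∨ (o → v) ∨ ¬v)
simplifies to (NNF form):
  True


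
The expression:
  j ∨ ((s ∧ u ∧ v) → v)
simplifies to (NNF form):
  True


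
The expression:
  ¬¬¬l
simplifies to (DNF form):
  ¬l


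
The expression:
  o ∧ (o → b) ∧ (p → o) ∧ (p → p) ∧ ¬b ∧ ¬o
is never true.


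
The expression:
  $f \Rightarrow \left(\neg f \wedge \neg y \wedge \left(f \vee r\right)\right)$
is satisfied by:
  {f: False}


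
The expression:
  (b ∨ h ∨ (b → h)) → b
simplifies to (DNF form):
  b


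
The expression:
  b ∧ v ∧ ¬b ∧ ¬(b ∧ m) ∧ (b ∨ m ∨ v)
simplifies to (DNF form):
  False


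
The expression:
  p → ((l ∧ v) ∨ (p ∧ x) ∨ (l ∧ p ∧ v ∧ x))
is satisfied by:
  {x: True, v: True, l: True, p: False}
  {x: True, v: True, l: False, p: False}
  {x: True, l: True, p: False, v: False}
  {x: True, l: False, p: False, v: False}
  {v: True, l: True, p: False, x: False}
  {v: True, l: False, p: False, x: False}
  {l: True, v: False, p: False, x: False}
  {l: False, v: False, p: False, x: False}
  {x: True, v: True, p: True, l: True}
  {x: True, v: True, p: True, l: False}
  {x: True, p: True, l: True, v: False}
  {x: True, p: True, l: False, v: False}
  {v: True, p: True, l: True, x: False}


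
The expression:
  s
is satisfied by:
  {s: True}


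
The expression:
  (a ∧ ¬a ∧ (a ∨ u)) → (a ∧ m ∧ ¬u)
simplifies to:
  True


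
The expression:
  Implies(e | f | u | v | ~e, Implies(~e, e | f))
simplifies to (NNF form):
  e | f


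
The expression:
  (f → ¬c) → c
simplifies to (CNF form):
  c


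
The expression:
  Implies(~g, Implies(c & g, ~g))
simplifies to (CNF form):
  True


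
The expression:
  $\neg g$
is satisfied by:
  {g: False}


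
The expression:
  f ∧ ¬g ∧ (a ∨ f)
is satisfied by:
  {f: True, g: False}


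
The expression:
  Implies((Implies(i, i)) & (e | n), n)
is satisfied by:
  {n: True, e: False}
  {e: False, n: False}
  {e: True, n: True}


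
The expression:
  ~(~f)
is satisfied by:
  {f: True}


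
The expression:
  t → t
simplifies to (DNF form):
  True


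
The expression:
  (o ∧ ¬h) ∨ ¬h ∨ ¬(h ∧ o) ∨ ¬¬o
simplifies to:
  True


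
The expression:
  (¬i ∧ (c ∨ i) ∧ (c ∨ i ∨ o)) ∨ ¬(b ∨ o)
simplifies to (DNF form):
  (c ∧ ¬i) ∨ (¬b ∧ ¬o) ∨ (c ∧ ¬b ∧ ¬i) ∨ (c ∧ ¬b ∧ ¬o) ∨ (c ∧ ¬i ∧ ¬o) ∨ (¬b ∧ ¬i ∧ ¬o) ∨ (c ∧ ¬b ∧ ¬i ∧ ¬o)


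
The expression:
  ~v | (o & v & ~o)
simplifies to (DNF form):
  ~v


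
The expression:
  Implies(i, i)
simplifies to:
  True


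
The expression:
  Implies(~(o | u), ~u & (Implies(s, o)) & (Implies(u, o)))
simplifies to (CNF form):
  o | u | ~s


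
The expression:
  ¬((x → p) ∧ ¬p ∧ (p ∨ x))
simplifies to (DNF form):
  True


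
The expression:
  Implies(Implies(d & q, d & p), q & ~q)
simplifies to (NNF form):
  d & q & ~p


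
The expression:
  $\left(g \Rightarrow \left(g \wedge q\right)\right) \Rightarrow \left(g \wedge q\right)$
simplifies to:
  $g$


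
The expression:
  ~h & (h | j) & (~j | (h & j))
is never true.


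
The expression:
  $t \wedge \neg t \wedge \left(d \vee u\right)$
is never true.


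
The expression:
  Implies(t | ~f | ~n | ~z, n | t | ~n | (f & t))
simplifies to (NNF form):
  True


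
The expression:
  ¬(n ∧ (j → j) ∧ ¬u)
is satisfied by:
  {u: True, n: False}
  {n: False, u: False}
  {n: True, u: True}


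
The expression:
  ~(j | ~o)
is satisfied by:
  {o: True, j: False}


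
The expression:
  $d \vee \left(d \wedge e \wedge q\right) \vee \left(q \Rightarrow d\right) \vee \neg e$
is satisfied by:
  {d: True, e: False, q: False}
  {e: False, q: False, d: False}
  {d: True, q: True, e: False}
  {q: True, e: False, d: False}
  {d: True, e: True, q: False}
  {e: True, d: False, q: False}
  {d: True, q: True, e: True}


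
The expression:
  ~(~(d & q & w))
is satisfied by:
  {w: True, d: True, q: True}


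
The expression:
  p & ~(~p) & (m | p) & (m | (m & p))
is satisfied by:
  {m: True, p: True}


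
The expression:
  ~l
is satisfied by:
  {l: False}


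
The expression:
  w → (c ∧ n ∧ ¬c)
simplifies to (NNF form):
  ¬w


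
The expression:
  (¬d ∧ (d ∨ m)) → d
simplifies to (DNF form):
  d ∨ ¬m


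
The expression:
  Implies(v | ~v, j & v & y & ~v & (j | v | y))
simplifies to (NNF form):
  False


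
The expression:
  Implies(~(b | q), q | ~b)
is always true.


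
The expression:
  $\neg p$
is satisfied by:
  {p: False}


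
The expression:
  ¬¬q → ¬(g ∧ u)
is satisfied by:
  {g: False, u: False, q: False}
  {q: True, g: False, u: False}
  {u: True, g: False, q: False}
  {q: True, u: True, g: False}
  {g: True, q: False, u: False}
  {q: True, g: True, u: False}
  {u: True, g: True, q: False}


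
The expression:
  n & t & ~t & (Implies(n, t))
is never true.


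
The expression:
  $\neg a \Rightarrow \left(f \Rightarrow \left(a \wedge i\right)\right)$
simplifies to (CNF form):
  $a \vee \neg f$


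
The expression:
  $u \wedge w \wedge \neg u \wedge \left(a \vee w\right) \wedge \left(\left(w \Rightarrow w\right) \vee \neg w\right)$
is never true.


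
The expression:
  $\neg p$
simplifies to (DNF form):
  $\neg p$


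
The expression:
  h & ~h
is never true.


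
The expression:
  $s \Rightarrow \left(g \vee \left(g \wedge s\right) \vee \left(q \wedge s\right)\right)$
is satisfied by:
  {q: True, g: True, s: False}
  {q: True, s: False, g: False}
  {g: True, s: False, q: False}
  {g: False, s: False, q: False}
  {q: True, g: True, s: True}
  {q: True, s: True, g: False}
  {g: True, s: True, q: False}


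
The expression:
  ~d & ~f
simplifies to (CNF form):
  ~d & ~f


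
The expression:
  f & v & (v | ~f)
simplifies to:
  f & v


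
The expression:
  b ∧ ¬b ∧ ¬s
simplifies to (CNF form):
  False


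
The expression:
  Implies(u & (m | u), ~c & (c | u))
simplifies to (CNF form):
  ~c | ~u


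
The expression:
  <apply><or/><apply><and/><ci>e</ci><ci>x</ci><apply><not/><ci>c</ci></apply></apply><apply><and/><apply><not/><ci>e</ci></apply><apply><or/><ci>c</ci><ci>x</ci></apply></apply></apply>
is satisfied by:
  {x: True, e: False, c: False}
  {c: True, e: False, x: True}
  {c: True, e: False, x: False}
  {x: True, e: True, c: False}


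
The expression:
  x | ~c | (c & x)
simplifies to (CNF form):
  x | ~c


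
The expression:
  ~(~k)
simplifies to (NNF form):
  k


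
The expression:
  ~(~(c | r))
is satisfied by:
  {r: True, c: True}
  {r: True, c: False}
  {c: True, r: False}


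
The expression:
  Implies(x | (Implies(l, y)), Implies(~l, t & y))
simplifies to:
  l | (t & y)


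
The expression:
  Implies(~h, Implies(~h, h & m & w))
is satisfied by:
  {h: True}


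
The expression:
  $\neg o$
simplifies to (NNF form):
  $\neg o$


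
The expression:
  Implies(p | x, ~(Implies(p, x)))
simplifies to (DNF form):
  ~x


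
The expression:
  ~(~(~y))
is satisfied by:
  {y: False}


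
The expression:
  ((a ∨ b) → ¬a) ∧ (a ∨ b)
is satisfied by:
  {b: True, a: False}


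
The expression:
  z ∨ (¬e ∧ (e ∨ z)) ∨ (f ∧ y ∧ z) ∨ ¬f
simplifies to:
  z ∨ ¬f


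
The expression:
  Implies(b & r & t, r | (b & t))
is always true.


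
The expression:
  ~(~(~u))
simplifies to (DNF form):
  ~u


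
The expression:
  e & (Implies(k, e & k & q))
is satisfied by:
  {q: True, e: True, k: False}
  {e: True, k: False, q: False}
  {q: True, k: True, e: True}


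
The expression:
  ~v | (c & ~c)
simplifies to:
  ~v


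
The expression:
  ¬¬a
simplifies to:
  a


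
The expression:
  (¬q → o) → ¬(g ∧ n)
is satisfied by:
  {o: False, g: False, n: False, q: False}
  {q: True, o: False, g: False, n: False}
  {o: True, q: False, g: False, n: False}
  {q: True, o: True, g: False, n: False}
  {n: True, q: False, o: False, g: False}
  {n: True, q: True, o: False, g: False}
  {n: True, o: True, q: False, g: False}
  {n: True, q: True, o: True, g: False}
  {g: True, n: False, o: False, q: False}
  {g: True, q: True, n: False, o: False}
  {g: True, o: True, n: False, q: False}
  {q: True, g: True, o: True, n: False}
  {g: True, n: True, q: False, o: False}


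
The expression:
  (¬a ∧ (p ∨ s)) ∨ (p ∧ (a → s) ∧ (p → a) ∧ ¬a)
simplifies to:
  ¬a ∧ (p ∨ s)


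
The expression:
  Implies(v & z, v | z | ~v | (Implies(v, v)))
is always true.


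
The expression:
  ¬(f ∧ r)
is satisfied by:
  {r: False, f: False}
  {f: True, r: False}
  {r: True, f: False}


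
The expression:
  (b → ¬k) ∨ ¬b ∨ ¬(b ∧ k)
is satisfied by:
  {k: False, b: False}
  {b: True, k: False}
  {k: True, b: False}


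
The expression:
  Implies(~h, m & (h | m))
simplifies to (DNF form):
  h | m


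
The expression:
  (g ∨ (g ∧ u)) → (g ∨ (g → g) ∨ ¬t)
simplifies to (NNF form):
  True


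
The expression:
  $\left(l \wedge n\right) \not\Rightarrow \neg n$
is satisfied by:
  {n: True, l: True}


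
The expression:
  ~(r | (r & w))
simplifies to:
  ~r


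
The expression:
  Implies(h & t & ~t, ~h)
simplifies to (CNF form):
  True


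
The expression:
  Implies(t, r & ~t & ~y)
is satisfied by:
  {t: False}


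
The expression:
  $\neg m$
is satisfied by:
  {m: False}


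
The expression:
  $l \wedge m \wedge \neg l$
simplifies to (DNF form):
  $\text{False}$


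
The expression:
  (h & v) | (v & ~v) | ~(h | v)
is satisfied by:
  {v: False, h: False}
  {h: True, v: True}


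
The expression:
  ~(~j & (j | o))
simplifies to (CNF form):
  j | ~o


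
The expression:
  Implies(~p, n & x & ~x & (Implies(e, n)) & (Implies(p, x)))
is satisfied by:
  {p: True}


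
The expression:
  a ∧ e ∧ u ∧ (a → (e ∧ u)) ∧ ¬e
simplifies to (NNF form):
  False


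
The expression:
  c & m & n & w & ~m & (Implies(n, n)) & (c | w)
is never true.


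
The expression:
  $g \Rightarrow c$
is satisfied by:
  {c: True, g: False}
  {g: False, c: False}
  {g: True, c: True}


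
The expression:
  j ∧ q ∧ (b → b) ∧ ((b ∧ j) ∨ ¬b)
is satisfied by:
  {j: True, q: True}


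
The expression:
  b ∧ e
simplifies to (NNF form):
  b ∧ e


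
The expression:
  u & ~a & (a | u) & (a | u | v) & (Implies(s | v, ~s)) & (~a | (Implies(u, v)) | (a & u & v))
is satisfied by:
  {u: True, a: False, s: False}


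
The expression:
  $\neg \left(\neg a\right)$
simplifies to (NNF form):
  $a$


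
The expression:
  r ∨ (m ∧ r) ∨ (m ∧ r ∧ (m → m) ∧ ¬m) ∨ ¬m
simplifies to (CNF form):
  r ∨ ¬m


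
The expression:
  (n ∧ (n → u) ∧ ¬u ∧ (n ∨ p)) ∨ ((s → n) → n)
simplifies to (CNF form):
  n ∨ s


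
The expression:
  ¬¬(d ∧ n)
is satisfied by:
  {d: True, n: True}


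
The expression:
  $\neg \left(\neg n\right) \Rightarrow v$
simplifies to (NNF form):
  $v \vee \neg n$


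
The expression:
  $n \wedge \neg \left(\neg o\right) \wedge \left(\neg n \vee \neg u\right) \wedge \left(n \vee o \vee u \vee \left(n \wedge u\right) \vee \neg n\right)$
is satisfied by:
  {o: True, n: True, u: False}


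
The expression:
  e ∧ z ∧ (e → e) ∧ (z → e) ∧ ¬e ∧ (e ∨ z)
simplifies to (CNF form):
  False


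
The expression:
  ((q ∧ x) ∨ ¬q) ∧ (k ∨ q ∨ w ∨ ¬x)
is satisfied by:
  {k: True, w: True, q: False, x: False}
  {k: True, w: False, q: False, x: False}
  {w: True, k: False, q: False, x: False}
  {k: False, w: False, q: False, x: False}
  {x: True, k: True, w: True, q: False}
  {x: True, k: True, w: False, q: False}
  {x: True, w: True, k: False, q: False}
  {x: True, k: True, q: True, w: True}
  {x: True, k: True, q: True, w: False}
  {x: True, q: True, w: True, k: False}
  {x: True, q: True, w: False, k: False}


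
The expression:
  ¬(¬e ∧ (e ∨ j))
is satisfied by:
  {e: True, j: False}
  {j: False, e: False}
  {j: True, e: True}


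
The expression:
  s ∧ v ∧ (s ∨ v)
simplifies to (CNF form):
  s ∧ v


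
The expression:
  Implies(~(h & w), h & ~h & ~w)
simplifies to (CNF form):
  h & w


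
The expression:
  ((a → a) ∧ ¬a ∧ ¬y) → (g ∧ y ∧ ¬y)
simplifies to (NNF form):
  a ∨ y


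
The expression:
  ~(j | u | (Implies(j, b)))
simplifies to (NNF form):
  False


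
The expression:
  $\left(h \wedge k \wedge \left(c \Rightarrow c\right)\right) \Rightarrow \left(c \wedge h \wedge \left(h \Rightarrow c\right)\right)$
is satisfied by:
  {c: True, h: False, k: False}
  {h: False, k: False, c: False}
  {c: True, k: True, h: False}
  {k: True, h: False, c: False}
  {c: True, h: True, k: False}
  {h: True, c: False, k: False}
  {c: True, k: True, h: True}


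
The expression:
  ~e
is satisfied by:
  {e: False}


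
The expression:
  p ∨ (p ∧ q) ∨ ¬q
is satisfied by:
  {p: True, q: False}
  {q: False, p: False}
  {q: True, p: True}


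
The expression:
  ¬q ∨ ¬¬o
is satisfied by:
  {o: True, q: False}
  {q: False, o: False}
  {q: True, o: True}


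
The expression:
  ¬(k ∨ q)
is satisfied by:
  {q: False, k: False}


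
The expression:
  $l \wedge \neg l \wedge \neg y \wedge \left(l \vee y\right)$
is never true.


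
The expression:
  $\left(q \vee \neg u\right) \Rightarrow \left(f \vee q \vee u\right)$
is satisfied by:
  {q: True, u: True, f: True}
  {q: True, u: True, f: False}
  {q: True, f: True, u: False}
  {q: True, f: False, u: False}
  {u: True, f: True, q: False}
  {u: True, f: False, q: False}
  {f: True, u: False, q: False}


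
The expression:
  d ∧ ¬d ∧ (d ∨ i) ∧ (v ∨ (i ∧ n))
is never true.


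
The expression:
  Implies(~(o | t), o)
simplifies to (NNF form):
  o | t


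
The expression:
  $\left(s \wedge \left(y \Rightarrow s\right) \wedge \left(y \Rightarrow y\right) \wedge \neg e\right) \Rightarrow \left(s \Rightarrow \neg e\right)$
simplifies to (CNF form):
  $\text{True}$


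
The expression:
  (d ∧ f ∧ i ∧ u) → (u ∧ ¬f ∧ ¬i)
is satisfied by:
  {u: False, d: False, i: False, f: False}
  {f: True, u: False, d: False, i: False}
  {i: True, u: False, d: False, f: False}
  {f: True, i: True, u: False, d: False}
  {d: True, f: False, u: False, i: False}
  {f: True, d: True, u: False, i: False}
  {i: True, d: True, f: False, u: False}
  {f: True, i: True, d: True, u: False}
  {u: True, i: False, d: False, f: False}
  {f: True, u: True, i: False, d: False}
  {i: True, u: True, f: False, d: False}
  {f: True, i: True, u: True, d: False}
  {d: True, u: True, i: False, f: False}
  {f: True, d: True, u: True, i: False}
  {i: True, d: True, u: True, f: False}


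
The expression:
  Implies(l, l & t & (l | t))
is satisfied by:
  {t: True, l: False}
  {l: False, t: False}
  {l: True, t: True}


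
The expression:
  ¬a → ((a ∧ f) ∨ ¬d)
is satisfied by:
  {a: True, d: False}
  {d: False, a: False}
  {d: True, a: True}


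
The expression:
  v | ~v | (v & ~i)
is always true.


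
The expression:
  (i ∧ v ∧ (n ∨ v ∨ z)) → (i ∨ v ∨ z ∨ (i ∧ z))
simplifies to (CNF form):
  True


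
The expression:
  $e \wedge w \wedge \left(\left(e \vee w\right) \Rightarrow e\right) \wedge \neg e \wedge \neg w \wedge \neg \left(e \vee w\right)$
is never true.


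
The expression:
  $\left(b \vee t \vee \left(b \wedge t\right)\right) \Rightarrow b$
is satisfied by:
  {b: True, t: False}
  {t: False, b: False}
  {t: True, b: True}


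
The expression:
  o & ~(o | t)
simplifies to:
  False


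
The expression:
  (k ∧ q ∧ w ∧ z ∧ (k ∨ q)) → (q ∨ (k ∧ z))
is always true.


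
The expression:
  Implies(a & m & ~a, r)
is always true.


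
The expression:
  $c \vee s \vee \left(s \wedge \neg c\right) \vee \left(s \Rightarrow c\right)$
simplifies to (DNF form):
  $\text{True}$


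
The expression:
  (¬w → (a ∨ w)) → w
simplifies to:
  w ∨ ¬a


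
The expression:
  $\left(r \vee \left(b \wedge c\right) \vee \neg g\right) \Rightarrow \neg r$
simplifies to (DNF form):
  $\neg r$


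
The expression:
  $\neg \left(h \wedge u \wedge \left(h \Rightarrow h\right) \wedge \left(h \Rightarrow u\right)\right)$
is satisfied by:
  {h: False, u: False}
  {u: True, h: False}
  {h: True, u: False}


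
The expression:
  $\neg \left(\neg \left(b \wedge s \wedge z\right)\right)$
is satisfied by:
  {z: True, b: True, s: True}


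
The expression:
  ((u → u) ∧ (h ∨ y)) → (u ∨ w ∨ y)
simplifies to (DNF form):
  u ∨ w ∨ y ∨ ¬h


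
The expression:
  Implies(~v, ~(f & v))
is always true.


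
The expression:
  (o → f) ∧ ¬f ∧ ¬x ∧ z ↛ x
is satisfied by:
  {z: True, x: False, o: False, f: False}


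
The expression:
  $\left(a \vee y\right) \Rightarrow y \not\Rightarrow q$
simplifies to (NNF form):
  $\left(y \wedge \neg q\right) \vee \left(\neg a \wedge \neg y\right)$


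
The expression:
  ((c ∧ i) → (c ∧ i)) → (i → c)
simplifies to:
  c ∨ ¬i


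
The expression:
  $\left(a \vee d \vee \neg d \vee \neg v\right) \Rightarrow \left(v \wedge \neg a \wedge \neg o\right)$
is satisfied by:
  {v: True, o: False, a: False}


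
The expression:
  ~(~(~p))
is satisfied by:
  {p: False}


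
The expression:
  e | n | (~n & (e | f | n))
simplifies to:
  e | f | n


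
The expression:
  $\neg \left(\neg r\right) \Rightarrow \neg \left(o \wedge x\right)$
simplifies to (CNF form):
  $\neg o \vee \neg r \vee \neg x$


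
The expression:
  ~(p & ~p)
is always true.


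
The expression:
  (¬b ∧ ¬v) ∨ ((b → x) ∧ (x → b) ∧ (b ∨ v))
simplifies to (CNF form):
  (b ∨ ¬b) ∧ (x ∨ ¬b) ∧ (b ∨ ¬b ∨ ¬v) ∧ (b ∨ ¬b ∨ ¬x) ∧ (b ∨ ¬v ∨ ¬x) ∧ (x ∨ ¬b ∨ ¬v) ∧ (x ∨ ¬b ∨ ¬x) ∧ (x ∨ ¬v ∨ ¬x)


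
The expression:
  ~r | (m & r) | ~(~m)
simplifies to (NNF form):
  m | ~r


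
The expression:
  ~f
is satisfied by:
  {f: False}


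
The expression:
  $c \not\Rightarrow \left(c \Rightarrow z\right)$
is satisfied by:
  {c: True, z: False}


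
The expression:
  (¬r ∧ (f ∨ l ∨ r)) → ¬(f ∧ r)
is always true.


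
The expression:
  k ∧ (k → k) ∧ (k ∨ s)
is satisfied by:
  {k: True}


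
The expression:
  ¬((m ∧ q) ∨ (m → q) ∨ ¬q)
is never true.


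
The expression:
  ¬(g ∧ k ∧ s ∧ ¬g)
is always true.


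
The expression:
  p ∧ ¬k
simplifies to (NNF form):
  p ∧ ¬k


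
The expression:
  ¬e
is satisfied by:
  {e: False}


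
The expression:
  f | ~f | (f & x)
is always true.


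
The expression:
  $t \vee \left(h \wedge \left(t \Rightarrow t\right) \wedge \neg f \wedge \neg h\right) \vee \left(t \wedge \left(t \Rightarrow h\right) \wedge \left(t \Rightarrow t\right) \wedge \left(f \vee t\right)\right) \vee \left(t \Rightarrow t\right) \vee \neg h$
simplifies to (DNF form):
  $\text{True}$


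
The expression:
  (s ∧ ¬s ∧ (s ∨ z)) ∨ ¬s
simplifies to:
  ¬s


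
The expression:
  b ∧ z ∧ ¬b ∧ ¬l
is never true.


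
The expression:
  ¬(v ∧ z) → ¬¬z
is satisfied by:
  {z: True}


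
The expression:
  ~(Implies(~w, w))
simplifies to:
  ~w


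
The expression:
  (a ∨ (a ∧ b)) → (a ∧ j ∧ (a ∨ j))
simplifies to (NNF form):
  j ∨ ¬a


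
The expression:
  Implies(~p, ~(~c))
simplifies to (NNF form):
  c | p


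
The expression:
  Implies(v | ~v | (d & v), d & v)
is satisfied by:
  {d: True, v: True}


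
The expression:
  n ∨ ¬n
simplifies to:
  True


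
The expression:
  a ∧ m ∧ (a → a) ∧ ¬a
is never true.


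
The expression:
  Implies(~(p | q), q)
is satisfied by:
  {q: True, p: True}
  {q: True, p: False}
  {p: True, q: False}


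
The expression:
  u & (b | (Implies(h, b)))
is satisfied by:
  {u: True, b: True, h: False}
  {u: True, h: False, b: False}
  {u: True, b: True, h: True}


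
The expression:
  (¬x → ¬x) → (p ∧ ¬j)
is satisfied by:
  {p: True, j: False}


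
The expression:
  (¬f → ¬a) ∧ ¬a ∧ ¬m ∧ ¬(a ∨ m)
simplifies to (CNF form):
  ¬a ∧ ¬m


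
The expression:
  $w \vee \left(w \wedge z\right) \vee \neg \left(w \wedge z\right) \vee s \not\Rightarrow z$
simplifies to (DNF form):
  $\text{True}$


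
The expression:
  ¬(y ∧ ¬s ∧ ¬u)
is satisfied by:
  {u: True, s: True, y: False}
  {u: True, s: False, y: False}
  {s: True, u: False, y: False}
  {u: False, s: False, y: False}
  {y: True, u: True, s: True}
  {y: True, u: True, s: False}
  {y: True, s: True, u: False}


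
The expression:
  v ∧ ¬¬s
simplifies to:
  s ∧ v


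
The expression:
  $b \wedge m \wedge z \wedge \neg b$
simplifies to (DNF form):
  $\text{False}$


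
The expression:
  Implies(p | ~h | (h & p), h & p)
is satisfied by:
  {h: True}


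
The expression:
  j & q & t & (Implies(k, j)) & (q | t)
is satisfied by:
  {t: True, j: True, q: True}


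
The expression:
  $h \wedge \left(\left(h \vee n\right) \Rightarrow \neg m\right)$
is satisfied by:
  {h: True, m: False}


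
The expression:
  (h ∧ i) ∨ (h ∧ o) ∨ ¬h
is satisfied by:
  {i: True, o: True, h: False}
  {i: True, h: False, o: False}
  {o: True, h: False, i: False}
  {o: False, h: False, i: False}
  {i: True, o: True, h: True}
  {i: True, h: True, o: False}
  {o: True, h: True, i: False}


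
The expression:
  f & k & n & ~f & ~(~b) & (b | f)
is never true.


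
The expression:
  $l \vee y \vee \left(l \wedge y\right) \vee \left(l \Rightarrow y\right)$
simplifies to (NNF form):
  $\text{True}$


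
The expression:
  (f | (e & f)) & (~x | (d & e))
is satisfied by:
  {e: True, f: True, d: True, x: False}
  {e: True, f: True, d: False, x: False}
  {f: True, d: True, e: False, x: False}
  {f: True, e: False, d: False, x: False}
  {x: True, e: True, f: True, d: True}


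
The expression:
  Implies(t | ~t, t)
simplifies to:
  t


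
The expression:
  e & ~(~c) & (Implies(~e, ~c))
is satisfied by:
  {c: True, e: True}


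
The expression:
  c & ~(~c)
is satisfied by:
  {c: True}


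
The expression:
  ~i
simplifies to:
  ~i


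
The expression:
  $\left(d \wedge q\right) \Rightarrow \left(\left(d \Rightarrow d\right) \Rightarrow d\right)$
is always true.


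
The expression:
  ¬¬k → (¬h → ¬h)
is always true.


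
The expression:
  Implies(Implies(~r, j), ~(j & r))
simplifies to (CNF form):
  ~j | ~r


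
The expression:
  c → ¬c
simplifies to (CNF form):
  ¬c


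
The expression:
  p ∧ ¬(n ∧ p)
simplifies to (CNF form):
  p ∧ ¬n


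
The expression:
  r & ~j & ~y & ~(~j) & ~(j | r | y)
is never true.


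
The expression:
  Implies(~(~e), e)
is always true.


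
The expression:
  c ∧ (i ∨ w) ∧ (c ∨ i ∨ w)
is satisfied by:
  {i: True, w: True, c: True}
  {i: True, c: True, w: False}
  {w: True, c: True, i: False}


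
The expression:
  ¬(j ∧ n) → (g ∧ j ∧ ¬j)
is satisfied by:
  {j: True, n: True}


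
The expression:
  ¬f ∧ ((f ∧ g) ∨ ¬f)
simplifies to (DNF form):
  ¬f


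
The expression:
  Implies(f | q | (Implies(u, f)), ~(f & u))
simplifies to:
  ~f | ~u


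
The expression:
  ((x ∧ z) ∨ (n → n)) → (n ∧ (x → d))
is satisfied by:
  {n: True, d: True, x: False}
  {n: True, x: False, d: False}
  {n: True, d: True, x: True}


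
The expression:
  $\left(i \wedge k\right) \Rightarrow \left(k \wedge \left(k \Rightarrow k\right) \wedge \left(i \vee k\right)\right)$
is always true.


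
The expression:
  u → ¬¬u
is always true.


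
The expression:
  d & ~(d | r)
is never true.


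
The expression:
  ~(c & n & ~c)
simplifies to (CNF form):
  True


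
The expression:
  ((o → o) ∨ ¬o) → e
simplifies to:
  e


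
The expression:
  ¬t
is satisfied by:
  {t: False}


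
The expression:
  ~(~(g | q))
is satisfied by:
  {q: True, g: True}
  {q: True, g: False}
  {g: True, q: False}


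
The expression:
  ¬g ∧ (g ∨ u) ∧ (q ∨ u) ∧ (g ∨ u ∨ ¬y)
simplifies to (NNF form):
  u ∧ ¬g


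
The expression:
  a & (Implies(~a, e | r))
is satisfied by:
  {a: True}


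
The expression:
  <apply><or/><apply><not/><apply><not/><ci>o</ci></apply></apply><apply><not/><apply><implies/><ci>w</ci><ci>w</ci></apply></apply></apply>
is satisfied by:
  {o: True}


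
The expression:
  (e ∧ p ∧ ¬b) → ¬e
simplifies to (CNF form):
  b ∨ ¬e ∨ ¬p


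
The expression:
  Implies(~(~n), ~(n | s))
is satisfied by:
  {n: False}


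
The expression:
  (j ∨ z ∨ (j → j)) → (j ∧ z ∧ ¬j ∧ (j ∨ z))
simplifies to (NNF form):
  False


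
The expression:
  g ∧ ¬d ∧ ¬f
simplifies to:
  g ∧ ¬d ∧ ¬f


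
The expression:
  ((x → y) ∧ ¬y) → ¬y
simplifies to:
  True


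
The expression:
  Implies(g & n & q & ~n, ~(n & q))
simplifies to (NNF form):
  True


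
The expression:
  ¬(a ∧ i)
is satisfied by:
  {a: False, i: False}
  {i: True, a: False}
  {a: True, i: False}


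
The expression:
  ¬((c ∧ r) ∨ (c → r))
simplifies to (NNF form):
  c ∧ ¬r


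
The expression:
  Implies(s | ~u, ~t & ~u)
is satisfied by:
  {s: False, t: False, u: False}
  {u: True, s: False, t: False}
  {u: True, t: True, s: False}
  {s: True, t: False, u: False}


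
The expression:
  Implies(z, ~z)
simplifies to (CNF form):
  ~z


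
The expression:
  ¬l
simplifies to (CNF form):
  ¬l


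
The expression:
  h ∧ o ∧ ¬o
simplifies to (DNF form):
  False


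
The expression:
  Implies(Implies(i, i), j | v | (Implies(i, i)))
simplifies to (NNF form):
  True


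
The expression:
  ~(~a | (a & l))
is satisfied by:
  {a: True, l: False}


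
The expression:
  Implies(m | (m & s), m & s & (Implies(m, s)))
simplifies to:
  s | ~m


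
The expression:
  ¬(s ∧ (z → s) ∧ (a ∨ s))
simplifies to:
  ¬s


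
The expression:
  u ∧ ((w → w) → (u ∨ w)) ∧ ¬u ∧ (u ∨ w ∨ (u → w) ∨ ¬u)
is never true.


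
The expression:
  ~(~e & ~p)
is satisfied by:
  {e: True, p: True}
  {e: True, p: False}
  {p: True, e: False}


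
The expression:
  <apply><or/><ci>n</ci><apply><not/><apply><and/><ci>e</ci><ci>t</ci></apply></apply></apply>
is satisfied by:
  {n: True, e: False, t: False}
  {e: False, t: False, n: False}
  {n: True, t: True, e: False}
  {t: True, e: False, n: False}
  {n: True, e: True, t: False}
  {e: True, n: False, t: False}
  {n: True, t: True, e: True}


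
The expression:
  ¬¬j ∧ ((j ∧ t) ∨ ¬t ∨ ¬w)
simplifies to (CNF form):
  j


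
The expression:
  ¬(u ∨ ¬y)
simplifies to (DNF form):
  y ∧ ¬u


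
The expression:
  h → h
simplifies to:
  True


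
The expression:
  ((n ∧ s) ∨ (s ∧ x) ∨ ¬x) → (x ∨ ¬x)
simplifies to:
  True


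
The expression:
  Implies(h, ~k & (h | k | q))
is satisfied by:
  {h: False, k: False}
  {k: True, h: False}
  {h: True, k: False}


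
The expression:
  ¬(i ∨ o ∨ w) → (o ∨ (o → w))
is always true.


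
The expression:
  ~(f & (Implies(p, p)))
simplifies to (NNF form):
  ~f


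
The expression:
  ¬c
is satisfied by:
  {c: False}


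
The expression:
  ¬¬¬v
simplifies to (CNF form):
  ¬v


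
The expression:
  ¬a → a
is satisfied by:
  {a: True}


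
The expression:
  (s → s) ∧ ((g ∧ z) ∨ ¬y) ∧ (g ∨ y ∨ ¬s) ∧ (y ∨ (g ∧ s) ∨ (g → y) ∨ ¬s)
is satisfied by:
  {z: True, g: True, s: False, y: False}
  {g: True, z: False, s: False, y: False}
  {z: True, s: True, g: True, y: False}
  {s: True, g: True, z: False, y: False}
  {z: True, g: False, s: False, y: False}
  {z: False, g: False, s: False, y: False}
  {y: True, z: True, g: True, s: False}
  {y: True, z: True, g: True, s: True}
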